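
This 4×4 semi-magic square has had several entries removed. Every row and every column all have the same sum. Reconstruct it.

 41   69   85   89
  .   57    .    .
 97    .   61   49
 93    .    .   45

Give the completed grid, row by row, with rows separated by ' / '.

Row 1 is already complete: 41 + 69 + 85 + 89 = 284, so that is the magic constant.
Row 3: 97 + 61 + 49 + ? = 284, so (3,2) = 77.
Using column 1: 41 + 97 + 93 + ? → (2,1) = 284 − 231 = 53.
From column 2, 284 − (69 + 57 + 77) gives (4,2) = 81.
Column 4: 89 + 49 + 45 + ? = 284, so (2,4) = 101.
The remaining cell in row 2 is (2,3) = 284 − 211 = 73.
Using row 4: 93 + 81 + 45 + ? → (4,3) = 284 − 219 = 65.

41 69 85 89 / 53 57 73 101 / 97 77 61 49 / 93 81 65 45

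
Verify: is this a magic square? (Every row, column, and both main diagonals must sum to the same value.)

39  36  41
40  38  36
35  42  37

Row 1: 39 + 36 + 41 = 116.
Row 2: 40 + 38 + 36 = 114.
Row 3: 35 + 42 + 37 = 114.
Column 1: 39 + 40 + 35 = 114.
Column 2: 36 + 38 + 42 = 116.
Column 3: 41 + 36 + 37 = 114.
Main diagonal: 39 + 38 + 37 = 114.
Anti-diagonal: 41 + 38 + 35 = 114.

No — row 3 sums to 114 but column 2 sums to 116.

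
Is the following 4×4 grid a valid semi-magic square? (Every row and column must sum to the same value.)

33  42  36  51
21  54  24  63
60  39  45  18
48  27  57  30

Row 1: 33 + 42 + 36 + 51 = 162.
Row 2: 21 + 54 + 24 + 63 = 162.
Row 3: 60 + 39 + 45 + 18 = 162.
Row 4: 48 + 27 + 57 + 30 = 162.
Column 1: 33 + 21 + 60 + 48 = 162.
Column 2: 42 + 54 + 39 + 27 = 162.
Column 3: 36 + 24 + 45 + 57 = 162.
Column 4: 51 + 63 + 18 + 30 = 162.
All lines sum to 162.

Yes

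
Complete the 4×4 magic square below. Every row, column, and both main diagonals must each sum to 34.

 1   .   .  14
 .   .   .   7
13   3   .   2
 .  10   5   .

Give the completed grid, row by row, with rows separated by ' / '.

Row 3 must total 34; the given cells sum to 18, so (3,3) = 16.
The remaining cell in column 4 is (4,4) = 34 − 23 = 11.
The remaining cell in main diagonal is (2,2) = 34 − 28 = 6.
From row 4, 34 − (10 + 5 + 11) gives (4,1) = 8.
From column 1, 34 − (1 + 13 + 8) gives (2,1) = 12.
Using column 2: 6 + 3 + 10 + ? → (1,2) = 34 − 19 = 15.
Using anti-diagonal: 14 + 3 + 8 + ? → (2,3) = 34 − 25 = 9.
Row 1: 1 + 15 + 14 + ? = 34, so (1,3) = 4.

1 15 4 14 / 12 6 9 7 / 13 3 16 2 / 8 10 5 11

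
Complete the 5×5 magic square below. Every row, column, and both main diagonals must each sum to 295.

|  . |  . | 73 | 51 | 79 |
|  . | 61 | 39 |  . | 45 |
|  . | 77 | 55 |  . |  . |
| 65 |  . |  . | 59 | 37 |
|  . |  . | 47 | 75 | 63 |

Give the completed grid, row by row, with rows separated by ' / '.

Column 3 needs 295; the known cells sum to 214, so (4,3) = 81.
Column 5 needs 295; the known cells sum to 224, so (3,5) = 71.
Main diagonal: 61 + 55 + 59 + 63 + ? = 295, so (1,1) = 57.
The remaining cell in row 1 is (1,2) = 295 − 260 = 35.
Row 4: 65 + 81 + 59 + 37 + ? = 295, so (4,2) = 53.
Column 2 needs 295; the known cells sum to 226, so (5,2) = 69.
Using row 5: 69 + 47 + 75 + 63 + ? → (5,1) = 295 − 254 = 41.
From anti-diagonal, 295 − (79 + 55 + 53 + 41) gives (2,4) = 67.
Row 2 must total 295; the given cells sum to 212, so (2,1) = 83.
The remaining cell in column 1 is (3,1) = 295 − 246 = 49.
Column 4 must total 295; the given cells sum to 252, so (3,4) = 43.

57 35 73 51 79 / 83 61 39 67 45 / 49 77 55 43 71 / 65 53 81 59 37 / 41 69 47 75 63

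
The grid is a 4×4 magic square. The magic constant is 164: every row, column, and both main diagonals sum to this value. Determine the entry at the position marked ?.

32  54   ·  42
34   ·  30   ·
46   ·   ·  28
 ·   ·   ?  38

Row 1: 32 + 54 + 42 + ? = 164, so (1,3) = 36.
From column 1, 164 − (32 + 34 + 46) gives (4,1) = 52.
Column 4 needs 164; the known cells sum to 108, so (2,4) = 56.
Anti-diagonal must total 164; the given cells sum to 124, so (3,2) = 40.
Row 2 needs 164; the known cells sum to 120, so (2,2) = 44.
Using row 3: 46 + 40 + 28 + ? → (3,3) = 164 − 114 = 50.
The remaining cell in column 2 is (4,2) = 164 − 138 = 26.
The remaining cell in column 3 is (4,3) = 164 − 116 = 48.

48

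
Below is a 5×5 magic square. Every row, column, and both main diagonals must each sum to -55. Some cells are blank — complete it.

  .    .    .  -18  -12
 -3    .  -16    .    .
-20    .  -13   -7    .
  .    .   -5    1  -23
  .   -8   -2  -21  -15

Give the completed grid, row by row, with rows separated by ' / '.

-6 0 -19 -18 -12 / -3 -22 -16 -10 -4 / -20 -14 -13 -7 -1 / -17 -11 -5 1 -23 / -9 -8 -2 -21 -15

Row 5 needs -55; the known cells sum to -46, so (5,1) = -9.
Using column 3: -16 + (-13) + (-5) + (-2) + ? → (1,3) = -55 − (-36) = -19.
Using column 4: -18 + (-7) + 1 + (-21) + ? → (2,4) = -55 − (-45) = -10.
Anti-diagonal needs -55; the known cells sum to -44, so (4,2) = -11.
Row 4 must total -55; the given cells sum to -38, so (4,1) = -17.
The remaining cell in column 1 is (1,1) = -55 − (-49) = -6.
Using main diagonal: -6 + (-13) + 1 + (-15) + ? → (2,2) = -55 − (-33) = -22.
From row 1, -55 − (-6 + (-19) + (-18) + (-12)) gives (1,2) = 0.
The remaining cell in row 2 is (2,5) = -55 − (-51) = -4.
Column 2 needs -55; the known cells sum to -41, so (3,2) = -14.
Column 5: -12 + (-4) + (-23) + (-15) + ? = -55, so (3,5) = -1.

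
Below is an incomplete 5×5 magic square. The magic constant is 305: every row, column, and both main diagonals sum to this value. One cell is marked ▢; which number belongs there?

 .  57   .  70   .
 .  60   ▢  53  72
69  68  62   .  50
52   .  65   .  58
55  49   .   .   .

Row 3 must total 305; the given cells sum to 249, so (3,4) = 56.
Column 2 must total 305; the given cells sum to 234, so (4,2) = 71.
Anti-diagonal needs 305; the known cells sum to 241, so (1,5) = 64.
From row 4, 305 − (52 + 71 + 65 + 58) gives (4,4) = 59.
Column 4: 70 + 53 + 56 + 59 + ? = 305, so (5,4) = 67.
Using column 5: 64 + 72 + 50 + 58 + ? → (5,5) = 305 − 244 = 61.
Main diagonal: 60 + 62 + 59 + 61 + ? = 305, so (1,1) = 63.
The remaining cell in row 1 is (1,3) = 305 − 254 = 51.
Row 5: 55 + 49 + 67 + 61 + ? = 305, so (5,3) = 73.
Column 1 must total 305; the given cells sum to 239, so (2,1) = 66.
The remaining cell in column 3 is (2,3) = 305 − 251 = 54.

54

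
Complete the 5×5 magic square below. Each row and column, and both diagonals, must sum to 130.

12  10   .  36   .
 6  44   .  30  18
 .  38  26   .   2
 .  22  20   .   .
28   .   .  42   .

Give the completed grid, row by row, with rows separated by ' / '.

Row 2: 6 + 44 + 30 + 18 + ? = 130, so (2,3) = 32.
Column 2: 10 + 44 + 38 + 22 + ? = 130, so (5,2) = 16.
Anti-diagonal needs 130; the known cells sum to 106, so (1,5) = 24.
Row 1 needs 130; the known cells sum to 82, so (1,3) = 48.
Column 3 needs 130; the known cells sum to 126, so (5,3) = 4.
Row 5 must total 130; the given cells sum to 90, so (5,5) = 40.
The remaining cell in column 5 is (4,5) = 130 − 84 = 46.
Using main diagonal: 12 + 44 + 26 + 40 + ? → (4,4) = 130 − 122 = 8.
From row 4, 130 − (22 + 20 + 8 + 46) gives (4,1) = 34.
Column 1 needs 130; the known cells sum to 80, so (3,1) = 50.
Column 4: 36 + 30 + 8 + 42 + ? = 130, so (3,4) = 14.

12 10 48 36 24 / 6 44 32 30 18 / 50 38 26 14 2 / 34 22 20 8 46 / 28 16 4 42 40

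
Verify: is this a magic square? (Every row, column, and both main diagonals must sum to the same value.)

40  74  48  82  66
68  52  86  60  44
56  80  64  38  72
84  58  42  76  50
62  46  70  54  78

Row 1: 40 + 74 + 48 + 82 + 66 = 310.
Row 2: 68 + 52 + 86 + 60 + 44 = 310.
Row 3: 56 + 80 + 64 + 38 + 72 = 310.
Row 4: 84 + 58 + 42 + 76 + 50 = 310.
Row 5: 62 + 46 + 70 + 54 + 78 = 310.
Column 1: 40 + 68 + 56 + 84 + 62 = 310.
Column 2: 74 + 52 + 80 + 58 + 46 = 310.
Column 3: 48 + 86 + 64 + 42 + 70 = 310.
Column 4: 82 + 60 + 38 + 76 + 54 = 310.
Column 5: 66 + 44 + 72 + 50 + 78 = 310.
Main diagonal: 40 + 52 + 64 + 76 + 78 = 310.
Anti-diagonal: 66 + 60 + 64 + 58 + 62 = 310.
All lines sum to 310.

Yes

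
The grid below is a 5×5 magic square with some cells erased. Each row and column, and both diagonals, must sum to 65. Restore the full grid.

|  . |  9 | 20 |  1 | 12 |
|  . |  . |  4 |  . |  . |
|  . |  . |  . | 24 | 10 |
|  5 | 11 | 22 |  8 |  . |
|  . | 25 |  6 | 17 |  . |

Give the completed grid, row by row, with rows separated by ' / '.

23 9 20 1 12 / 7 18 4 15 21 / 16 2 13 24 10 / 5 11 22 8 19 / 14 25 6 17 3

Using row 1: 9 + 20 + 1 + 12 + ? → (1,1) = 65 − 42 = 23.
The remaining cell in row 4 is (4,5) = 65 − 46 = 19.
Column 3 needs 65; the known cells sum to 52, so (3,3) = 13.
The remaining cell in column 4 is (2,4) = 65 − 50 = 15.
The remaining cell in anti-diagonal is (5,1) = 65 − 51 = 14.
Row 5 must total 65; the given cells sum to 62, so (5,5) = 3.
Using column 5: 12 + 10 + 19 + 3 + ? → (2,5) = 65 − 44 = 21.
Main diagonal must total 65; the given cells sum to 47, so (2,2) = 18.
The remaining cell in row 2 is (2,1) = 65 − 58 = 7.
The remaining cell in column 1 is (3,1) = 65 − 49 = 16.
Column 2: 9 + 18 + 11 + 25 + ? = 65, so (3,2) = 2.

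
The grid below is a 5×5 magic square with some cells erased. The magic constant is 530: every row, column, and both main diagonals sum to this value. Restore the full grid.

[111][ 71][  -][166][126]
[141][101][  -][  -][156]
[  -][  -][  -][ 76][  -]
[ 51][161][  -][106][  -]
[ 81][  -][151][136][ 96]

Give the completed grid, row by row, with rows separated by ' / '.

Using row 1: 111 + 71 + 166 + 126 + ? → (1,3) = 530 − 474 = 56.
Row 5 must total 530; the given cells sum to 464, so (5,2) = 66.
Column 1 needs 530; the known cells sum to 384, so (3,1) = 146.
Using column 2: 71 + 101 + 161 + 66 + ? → (3,2) = 530 − 399 = 131.
Column 4 must total 530; the given cells sum to 484, so (2,4) = 46.
Main diagonal needs 530; the known cells sum to 414, so (3,3) = 116.
Row 2: 141 + 101 + 46 + 156 + ? = 530, so (2,3) = 86.
Row 3 must total 530; the given cells sum to 469, so (3,5) = 61.
Using column 3: 56 + 86 + 116 + 151 + ? → (4,3) = 530 − 409 = 121.
Column 5: 126 + 156 + 61 + 96 + ? = 530, so (4,5) = 91.

111 71 56 166 126 / 141 101 86 46 156 / 146 131 116 76 61 / 51 161 121 106 91 / 81 66 151 136 96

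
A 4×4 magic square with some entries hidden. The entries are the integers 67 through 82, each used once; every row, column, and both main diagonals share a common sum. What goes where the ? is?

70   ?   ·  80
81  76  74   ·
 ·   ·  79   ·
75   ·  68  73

The entries are 67 through 82, which sum to 1192, so each line sums to 1192/4 = 298.
Row 2 must total 298; the given cells sum to 231, so (2,4) = 67.
Row 4 needs 298; the known cells sum to 216, so (4,2) = 82.
The remaining cell in column 1 is (3,1) = 298 − 226 = 72.
From column 3, 298 − (74 + 79 + 68) gives (1,3) = 77.
Column 4 must total 298; the given cells sum to 220, so (3,4) = 78.
Using anti-diagonal: 80 + 74 + 75 + ? → (3,2) = 298 − 229 = 69.
The remaining cell in row 1 is (1,2) = 298 − 227 = 71.

71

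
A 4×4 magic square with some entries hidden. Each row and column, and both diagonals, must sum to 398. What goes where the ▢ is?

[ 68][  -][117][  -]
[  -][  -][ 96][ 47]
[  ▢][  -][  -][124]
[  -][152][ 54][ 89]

82

Row 4 needs 398; the known cells sum to 295, so (4,1) = 103.
Column 3 must total 398; the given cells sum to 267, so (3,3) = 131.
Column 4: 47 + 124 + 89 + ? = 398, so (1,4) = 138.
From main diagonal, 398 − (68 + 131 + 89) gives (2,2) = 110.
The remaining cell in anti-diagonal is (3,2) = 398 − 337 = 61.
Row 1: 68 + 117 + 138 + ? = 398, so (1,2) = 75.
Row 2 needs 398; the known cells sum to 253, so (2,1) = 145.
Row 3 must total 398; the given cells sum to 316, so (3,1) = 82.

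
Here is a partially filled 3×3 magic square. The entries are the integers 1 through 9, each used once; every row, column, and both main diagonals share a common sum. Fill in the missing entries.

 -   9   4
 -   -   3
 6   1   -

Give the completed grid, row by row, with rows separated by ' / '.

The entries are 1 through 9, which sum to 45, so each line sums to 45/3 = 15.
Row 1: 9 + 4 + ? = 15, so (1,1) = 2.
Row 3 must total 15; the given cells sum to 7, so (3,3) = 8.
From column 1, 15 − (2 + 6) gives (2,1) = 7.
Column 2 must total 15; the given cells sum to 10, so (2,2) = 5.

2 9 4 / 7 5 3 / 6 1 8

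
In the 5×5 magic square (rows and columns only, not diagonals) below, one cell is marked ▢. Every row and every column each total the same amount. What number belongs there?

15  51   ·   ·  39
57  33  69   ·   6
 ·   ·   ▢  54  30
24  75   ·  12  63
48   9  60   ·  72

Column 5 is complete and sums to 210; that is the magic constant.
The remaining cell in row 2 is (2,4) = 210 − 165 = 45.
Row 4: 24 + 75 + 12 + 63 + ? = 210, so (4,3) = 36.
Row 5: 48 + 9 + 60 + 72 + ? = 210, so (5,4) = 21.
Column 1 must total 210; the given cells sum to 144, so (3,1) = 66.
The remaining cell in column 2 is (3,2) = 210 − 168 = 42.
Column 4 needs 210; the known cells sum to 132, so (1,4) = 78.
The remaining cell in row 1 is (1,3) = 210 − 183 = 27.
Row 3 needs 210; the known cells sum to 192, so (3,3) = 18.

18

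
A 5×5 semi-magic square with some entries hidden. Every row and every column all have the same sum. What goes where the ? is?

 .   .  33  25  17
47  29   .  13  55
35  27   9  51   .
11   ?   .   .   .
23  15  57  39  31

Row 5 is complete and sums to 165; that is the magic constant.
Row 2 must total 165; the given cells sum to 144, so (2,3) = 21.
From row 3, 165 − (35 + 27 + 9 + 51) gives (3,5) = 43.
From column 1, 165 − (47 + 35 + 11 + 23) gives (1,1) = 49.
Column 3: 33 + 21 + 9 + 57 + ? = 165, so (4,3) = 45.
Column 4 needs 165; the known cells sum to 128, so (4,4) = 37.
Column 5 needs 165; the known cells sum to 146, so (4,5) = 19.
Using row 1: 49 + 33 + 25 + 17 + ? → (1,2) = 165 − 124 = 41.
Row 4 needs 165; the known cells sum to 112, so (4,2) = 53.

53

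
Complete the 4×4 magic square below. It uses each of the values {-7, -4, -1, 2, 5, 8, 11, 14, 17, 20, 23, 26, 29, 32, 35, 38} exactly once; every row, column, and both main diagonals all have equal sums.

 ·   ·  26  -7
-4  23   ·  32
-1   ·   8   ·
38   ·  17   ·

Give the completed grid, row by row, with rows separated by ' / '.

The 16 entries sum to 248, so each line sums to 248/4 = 62.
Row 2: -4 + 23 + 32 + ? = 62, so (2,3) = 11.
Column 1: -4 + (-1) + 38 + ? = 62, so (1,1) = 29.
Main diagonal must total 62; the given cells sum to 60, so (4,4) = 2.
Anti-diagonal must total 62; the given cells sum to 42, so (3,2) = 20.
From row 1, 62 − (29 + 26 + (-7)) gives (1,2) = 14.
Row 3 must total 62; the given cells sum to 27, so (3,4) = 35.
Row 4: 38 + 17 + 2 + ? = 62, so (4,2) = 5.

29 14 26 -7 / -4 23 11 32 / -1 20 8 35 / 38 5 17 2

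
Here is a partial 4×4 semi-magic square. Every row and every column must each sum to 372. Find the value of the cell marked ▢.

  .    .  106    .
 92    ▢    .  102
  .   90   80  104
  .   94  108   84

100

Row 3 needs 372; the known cells sum to 274, so (3,1) = 98.
Using row 4: 94 + 108 + 84 + ? → (4,1) = 372 − 286 = 86.
Using column 1: 92 + 98 + 86 + ? → (1,1) = 372 − 276 = 96.
From column 3, 372 − (106 + 80 + 108) gives (2,3) = 78.
Column 4 needs 372; the known cells sum to 290, so (1,4) = 82.
Row 1 needs 372; the known cells sum to 284, so (1,2) = 88.
Row 2: 92 + 78 + 102 + ? = 372, so (2,2) = 100.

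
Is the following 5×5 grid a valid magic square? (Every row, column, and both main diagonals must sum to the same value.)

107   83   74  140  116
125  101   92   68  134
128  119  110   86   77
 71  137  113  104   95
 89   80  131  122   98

Yes

Row 1: 107 + 83 + 74 + 140 + 116 = 520.
Row 2: 125 + 101 + 92 + 68 + 134 = 520.
Row 3: 128 + 119 + 110 + 86 + 77 = 520.
Row 4: 71 + 137 + 113 + 104 + 95 = 520.
Row 5: 89 + 80 + 131 + 122 + 98 = 520.
Column 1: 107 + 125 + 128 + 71 + 89 = 520.
Column 2: 83 + 101 + 119 + 137 + 80 = 520.
Column 3: 74 + 92 + 110 + 113 + 131 = 520.
Column 4: 140 + 68 + 86 + 104 + 122 = 520.
Column 5: 116 + 134 + 77 + 95 + 98 = 520.
Main diagonal: 107 + 101 + 110 + 104 + 98 = 520.
Anti-diagonal: 116 + 68 + 110 + 137 + 89 = 520.
All lines sum to 520.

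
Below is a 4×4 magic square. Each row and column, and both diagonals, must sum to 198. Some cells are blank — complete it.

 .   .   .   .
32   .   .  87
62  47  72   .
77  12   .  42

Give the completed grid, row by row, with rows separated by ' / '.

Row 3 needs 198; the known cells sum to 181, so (3,4) = 17.
Row 4 needs 198; the known cells sum to 131, so (4,3) = 67.
The remaining cell in column 1 is (1,1) = 198 − 171 = 27.
Column 4 must total 198; the given cells sum to 146, so (1,4) = 52.
Main diagonal: 27 + 72 + 42 + ? = 198, so (2,2) = 57.
Using anti-diagonal: 52 + 47 + 77 + ? → (2,3) = 198 − 176 = 22.
Column 2: 57 + 47 + 12 + ? = 198, so (1,2) = 82.
The remaining cell in column 3 is (1,3) = 198 − 161 = 37.

27 82 37 52 / 32 57 22 87 / 62 47 72 17 / 77 12 67 42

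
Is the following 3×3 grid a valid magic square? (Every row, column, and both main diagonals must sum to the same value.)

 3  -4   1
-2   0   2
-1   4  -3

Yes

Row 1: 3 + (-4) + 1 = 0.
Row 2: -2 + 0 + 2 = 0.
Row 3: -1 + 4 + (-3) = 0.
Column 1: 3 + (-2) + (-1) = 0.
Column 2: -4 + 0 + 4 = 0.
Column 3: 1 + 2 + (-3) = 0.
Main diagonal: 3 + 0 + (-3) = 0.
Anti-diagonal: 1 + 0 + (-1) = 0.
All lines sum to 0.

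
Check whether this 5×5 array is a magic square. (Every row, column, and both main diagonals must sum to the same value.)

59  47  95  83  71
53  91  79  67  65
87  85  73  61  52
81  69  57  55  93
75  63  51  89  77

No — row 4 sums to 355 but column 5 sums to 358.

Row 1: 59 + 47 + 95 + 83 + 71 = 355.
Row 2: 53 + 91 + 79 + 67 + 65 = 355.
Row 3: 87 + 85 + 73 + 61 + 52 = 358.
Row 4: 81 + 69 + 57 + 55 + 93 = 355.
Row 5: 75 + 63 + 51 + 89 + 77 = 355.
Column 1: 59 + 53 + 87 + 81 + 75 = 355.
Column 2: 47 + 91 + 85 + 69 + 63 = 355.
Column 3: 95 + 79 + 73 + 57 + 51 = 355.
Column 4: 83 + 67 + 61 + 55 + 89 = 355.
Column 5: 71 + 65 + 52 + 93 + 77 = 358.
Main diagonal: 59 + 91 + 73 + 55 + 77 = 355.
Anti-diagonal: 71 + 67 + 73 + 69 + 75 = 355.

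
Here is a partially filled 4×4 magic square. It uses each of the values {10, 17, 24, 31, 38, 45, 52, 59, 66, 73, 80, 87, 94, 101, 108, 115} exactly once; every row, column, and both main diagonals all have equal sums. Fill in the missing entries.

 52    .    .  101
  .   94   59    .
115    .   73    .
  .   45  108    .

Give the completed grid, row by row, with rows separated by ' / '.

The 16 entries sum to 1000, so each line sums to 1000/4 = 250.
The remaining cell in column 3 is (1,3) = 250 − 240 = 10.
Main diagonal must total 250; the given cells sum to 219, so (4,4) = 31.
Using row 1: 52 + 10 + 101 + ? → (1,2) = 250 − 163 = 87.
Row 4 needs 250; the known cells sum to 184, so (4,1) = 66.
Column 1: 52 + 115 + 66 + ? = 250, so (2,1) = 17.
Using column 2: 87 + 94 + 45 + ? → (3,2) = 250 − 226 = 24.
The remaining cell in row 2 is (2,4) = 250 − 170 = 80.
Row 3 must total 250; the given cells sum to 212, so (3,4) = 38.

52 87 10 101 / 17 94 59 80 / 115 24 73 38 / 66 45 108 31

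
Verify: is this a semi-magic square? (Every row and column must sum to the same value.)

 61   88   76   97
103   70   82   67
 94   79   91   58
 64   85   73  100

Row 1: 61 + 88 + 76 + 97 = 322.
Row 2: 103 + 70 + 82 + 67 = 322.
Row 3: 94 + 79 + 91 + 58 = 322.
Row 4: 64 + 85 + 73 + 100 = 322.
Column 1: 61 + 103 + 94 + 64 = 322.
Column 2: 88 + 70 + 79 + 85 = 322.
Column 3: 76 + 82 + 91 + 73 = 322.
Column 4: 97 + 67 + 58 + 100 = 322.
All lines sum to 322.

Yes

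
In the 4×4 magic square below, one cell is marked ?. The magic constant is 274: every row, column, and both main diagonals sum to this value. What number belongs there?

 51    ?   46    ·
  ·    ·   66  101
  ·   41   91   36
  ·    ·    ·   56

Row 3 must total 274; the given cells sum to 168, so (3,1) = 106.
Column 3 must total 274; the given cells sum to 203, so (4,3) = 71.
From column 4, 274 − (101 + 36 + 56) gives (1,4) = 81.
The remaining cell in main diagonal is (2,2) = 274 − 198 = 76.
Anti-diagonal: 81 + 66 + 41 + ? = 274, so (4,1) = 86.
Row 1 needs 274; the known cells sum to 178, so (1,2) = 96.

96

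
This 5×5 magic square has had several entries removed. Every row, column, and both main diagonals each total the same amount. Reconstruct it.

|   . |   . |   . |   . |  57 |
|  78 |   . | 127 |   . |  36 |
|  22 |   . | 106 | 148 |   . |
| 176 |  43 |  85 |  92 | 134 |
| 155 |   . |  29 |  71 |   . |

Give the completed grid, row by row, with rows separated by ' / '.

Row 4 is already complete: 176 + 43 + 85 + 92 + 134 = 530, so that is the magic constant.
From column 1, 530 − (78 + 22 + 176 + 155) gives (1,1) = 99.
Column 3: 127 + 106 + 85 + 29 + ? = 530, so (1,3) = 183.
The remaining cell in anti-diagonal is (2,4) = 530 − 361 = 169.
Row 2: 78 + 127 + 169 + 36 + ? = 530, so (2,2) = 120.
From column 4, 530 − (169 + 148 + 92 + 71) gives (1,4) = 50.
Main diagonal: 99 + 120 + 106 + 92 + ? = 530, so (5,5) = 113.
From row 1, 530 − (99 + 183 + 50 + 57) gives (1,2) = 141.
From row 5, 530 − (155 + 29 + 71 + 113) gives (5,2) = 162.
Using column 2: 141 + 120 + 43 + 162 + ? → (3,2) = 530 − 466 = 64.
Column 5 needs 530; the known cells sum to 340, so (3,5) = 190.

99 141 183 50 57 / 78 120 127 169 36 / 22 64 106 148 190 / 176 43 85 92 134 / 155 162 29 71 113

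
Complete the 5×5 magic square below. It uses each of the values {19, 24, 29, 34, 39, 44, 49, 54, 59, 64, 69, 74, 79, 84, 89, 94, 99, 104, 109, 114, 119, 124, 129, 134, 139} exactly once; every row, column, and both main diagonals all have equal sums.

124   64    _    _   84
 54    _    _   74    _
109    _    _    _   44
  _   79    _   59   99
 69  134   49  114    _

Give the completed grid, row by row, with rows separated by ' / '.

124 64 104 19 84 / 54 94 34 74 139 / 109 24 89 129 44 / 39 79 119 59 99 / 69 134 49 114 29

The 25 entries sum to 1975, so each line sums to 1975/5 = 395.
Row 5 needs 395; the known cells sum to 366, so (5,5) = 29.
Column 1 must total 395; the given cells sum to 356, so (4,1) = 39.
The remaining cell in column 5 is (2,5) = 395 − 256 = 139.
Using anti-diagonal: 84 + 74 + 79 + 69 + ? → (3,3) = 395 − 306 = 89.
Using row 4: 39 + 79 + 59 + 99 + ? → (4,3) = 395 − 276 = 119.
Main diagonal needs 395; the known cells sum to 301, so (2,2) = 94.
The remaining cell in row 2 is (2,3) = 395 − 361 = 34.
Column 2: 64 + 94 + 79 + 134 + ? = 395, so (3,2) = 24.
Column 3 needs 395; the known cells sum to 291, so (1,3) = 104.
Row 1: 124 + 64 + 104 + 84 + ? = 395, so (1,4) = 19.
The remaining cell in row 3 is (3,4) = 395 − 266 = 129.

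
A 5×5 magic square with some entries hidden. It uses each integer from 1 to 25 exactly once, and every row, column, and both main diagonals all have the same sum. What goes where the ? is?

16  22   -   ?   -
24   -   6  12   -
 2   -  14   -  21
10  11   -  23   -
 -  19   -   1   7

9

The entries are 1 through 25, which sum to 325, so each line sums to 325/5 = 65.
The remaining cell in column 1 is (5,1) = 65 − 52 = 13.
From main diagonal, 65 − (16 + 14 + 23 + 7) gives (2,2) = 5.
Anti-diagonal needs 65; the known cells sum to 50, so (1,5) = 15.
Row 2 must total 65; the given cells sum to 47, so (2,5) = 18.
Using row 5: 13 + 19 + 1 + 7 + ? → (5,3) = 65 − 40 = 25.
The remaining cell in column 2 is (3,2) = 65 − 57 = 8.
From column 5, 65 − (15 + 18 + 21 + 7) gives (4,5) = 4.
Row 3: 2 + 8 + 14 + 21 + ? = 65, so (3,4) = 20.
From row 4, 65 − (10 + 11 + 23 + 4) gives (4,3) = 17.
Using column 3: 6 + 14 + 17 + 25 + ? → (1,3) = 65 − 62 = 3.
Using column 4: 12 + 20 + 23 + 1 + ? → (1,4) = 65 − 56 = 9.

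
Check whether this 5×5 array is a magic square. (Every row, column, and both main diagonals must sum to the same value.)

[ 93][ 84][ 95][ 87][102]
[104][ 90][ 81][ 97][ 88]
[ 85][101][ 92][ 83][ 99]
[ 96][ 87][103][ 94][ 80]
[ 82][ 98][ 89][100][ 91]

No — row 5 sums to 460 but row 1 sums to 461.

Row 1: 93 + 84 + 95 + 87 + 102 = 461.
Row 2: 104 + 90 + 81 + 97 + 88 = 460.
Row 3: 85 + 101 + 92 + 83 + 99 = 460.
Row 4: 96 + 87 + 103 + 94 + 80 = 460.
Row 5: 82 + 98 + 89 + 100 + 91 = 460.
Column 1: 93 + 104 + 85 + 96 + 82 = 460.
Column 2: 84 + 90 + 101 + 87 + 98 = 460.
Column 3: 95 + 81 + 92 + 103 + 89 = 460.
Column 4: 87 + 97 + 83 + 94 + 100 = 461.
Column 5: 102 + 88 + 99 + 80 + 91 = 460.
Main diagonal: 93 + 90 + 92 + 94 + 91 = 460.
Anti-diagonal: 102 + 97 + 92 + 87 + 82 = 460.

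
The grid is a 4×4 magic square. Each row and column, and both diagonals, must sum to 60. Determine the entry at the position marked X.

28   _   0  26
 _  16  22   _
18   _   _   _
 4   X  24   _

Using row 1: 28 + 0 + 26 + ? → (1,2) = 60 − 54 = 6.
Using column 1: 28 + 18 + 4 + ? → (2,1) = 60 − 50 = 10.
Column 3 must total 60; the given cells sum to 46, so (3,3) = 14.
From main diagonal, 60 − (28 + 16 + 14) gives (4,4) = 2.
From anti-diagonal, 60 − (26 + 22 + 4) gives (3,2) = 8.
Row 2 must total 60; the given cells sum to 48, so (2,4) = 12.
Row 3: 18 + 8 + 14 + ? = 60, so (3,4) = 20.
Row 4 needs 60; the known cells sum to 30, so (4,2) = 30.

30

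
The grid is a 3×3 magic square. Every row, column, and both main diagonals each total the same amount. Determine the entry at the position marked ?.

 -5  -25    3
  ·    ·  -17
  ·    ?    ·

7

Row 1 is complete and sums to -27; that is the magic constant.
Using column 3: 3 + (-17) + ? → (3,3) = -27 − (-14) = -13.
Main diagonal needs -27; the known cells sum to -18, so (2,2) = -9.
The remaining cell in anti-diagonal is (3,1) = -27 − (-6) = -21.
Row 2 must total -27; the given cells sum to -26, so (2,1) = -1.
Row 3: -21 + (-13) + ? = -27, so (3,2) = 7.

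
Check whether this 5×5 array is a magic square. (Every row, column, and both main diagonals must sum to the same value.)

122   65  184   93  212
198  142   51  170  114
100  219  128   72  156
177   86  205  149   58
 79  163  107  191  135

No — row 1 sums to 676 but column 3 sums to 675.

Row 1: 122 + 65 + 184 + 93 + 212 = 676.
Row 2: 198 + 142 + 51 + 170 + 114 = 675.
Row 3: 100 + 219 + 128 + 72 + 156 = 675.
Row 4: 177 + 86 + 205 + 149 + 58 = 675.
Row 5: 79 + 163 + 107 + 191 + 135 = 675.
Column 1: 122 + 198 + 100 + 177 + 79 = 676.
Column 2: 65 + 142 + 219 + 86 + 163 = 675.
Column 3: 184 + 51 + 128 + 205 + 107 = 675.
Column 4: 93 + 170 + 72 + 149 + 191 = 675.
Column 5: 212 + 114 + 156 + 58 + 135 = 675.
Main diagonal: 122 + 142 + 128 + 149 + 135 = 676.
Anti-diagonal: 212 + 170 + 128 + 86 + 79 = 675.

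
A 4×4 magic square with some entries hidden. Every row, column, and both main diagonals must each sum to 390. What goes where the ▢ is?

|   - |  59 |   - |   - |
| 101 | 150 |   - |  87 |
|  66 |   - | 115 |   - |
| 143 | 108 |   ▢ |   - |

94

Row 2 needs 390; the known cells sum to 338, so (2,3) = 52.
Column 1: 101 + 66 + 143 + ? = 390, so (1,1) = 80.
The remaining cell in column 2 is (3,2) = 390 − 317 = 73.
Using main diagonal: 80 + 150 + 115 + ? → (4,4) = 390 − 345 = 45.
Anti-diagonal needs 390; the known cells sum to 268, so (1,4) = 122.
From row 1, 390 − (80 + 59 + 122) gives (1,3) = 129.
From row 3, 390 − (66 + 73 + 115) gives (3,4) = 136.
Using row 4: 143 + 108 + 45 + ? → (4,3) = 390 − 296 = 94.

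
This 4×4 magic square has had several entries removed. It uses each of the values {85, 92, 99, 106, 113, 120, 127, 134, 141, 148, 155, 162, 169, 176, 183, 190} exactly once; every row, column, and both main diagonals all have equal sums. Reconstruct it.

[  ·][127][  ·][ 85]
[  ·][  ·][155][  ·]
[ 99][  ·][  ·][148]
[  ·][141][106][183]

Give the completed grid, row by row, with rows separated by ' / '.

The 16 entries sum to 2200, so each line sums to 2200/4 = 550.
The remaining cell in row 4 is (4,1) = 550 − 430 = 120.
Column 4 must total 550; the given cells sum to 416, so (2,4) = 134.
Anti-diagonal: 85 + 155 + 120 + ? = 550, so (3,2) = 190.
Using row 3: 99 + 190 + 148 + ? → (3,3) = 550 − 437 = 113.
Column 2 must total 550; the given cells sum to 458, so (2,2) = 92.
Column 3 needs 550; the known cells sum to 374, so (1,3) = 176.
From main diagonal, 550 − (92 + 113 + 183) gives (1,1) = 162.
Row 2: 92 + 155 + 134 + ? = 550, so (2,1) = 169.

162 127 176 85 / 169 92 155 134 / 99 190 113 148 / 120 141 106 183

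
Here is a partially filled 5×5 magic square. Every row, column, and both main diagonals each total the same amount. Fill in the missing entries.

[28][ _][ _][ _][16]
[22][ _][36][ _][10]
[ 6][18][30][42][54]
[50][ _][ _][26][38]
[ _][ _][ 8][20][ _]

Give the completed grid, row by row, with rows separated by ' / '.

Row 3 is already complete: 6 + 18 + 30 + 42 + 54 = 150, so that is the magic constant.
Column 1 needs 150; the known cells sum to 106, so (5,1) = 44.
The remaining cell in column 5 is (5,5) = 150 − 118 = 32.
Main diagonal must total 150; the given cells sum to 116, so (2,2) = 34.
From row 2, 150 − (22 + 34 + 36 + 10) gives (2,4) = 48.
From row 5, 150 − (44 + 8 + 20 + 32) gives (5,2) = 46.
Using column 4: 48 + 42 + 26 + 20 + ? → (1,4) = 150 − 136 = 14.
Using anti-diagonal: 16 + 48 + 30 + 44 + ? → (4,2) = 150 − 138 = 12.
Row 4 must total 150; the given cells sum to 126, so (4,3) = 24.
From column 2, 150 − (34 + 18 + 12 + 46) gives (1,2) = 40.
Using column 3: 36 + 30 + 24 + 8 + ? → (1,3) = 150 − 98 = 52.

28 40 52 14 16 / 22 34 36 48 10 / 6 18 30 42 54 / 50 12 24 26 38 / 44 46 8 20 32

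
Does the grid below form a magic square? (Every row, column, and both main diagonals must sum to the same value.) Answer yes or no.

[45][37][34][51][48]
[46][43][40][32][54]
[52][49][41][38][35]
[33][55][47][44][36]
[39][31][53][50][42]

Row 1: 45 + 37 + 34 + 51 + 48 = 215.
Row 2: 46 + 43 + 40 + 32 + 54 = 215.
Row 3: 52 + 49 + 41 + 38 + 35 = 215.
Row 4: 33 + 55 + 47 + 44 + 36 = 215.
Row 5: 39 + 31 + 53 + 50 + 42 = 215.
Column 1: 45 + 46 + 52 + 33 + 39 = 215.
Column 2: 37 + 43 + 49 + 55 + 31 = 215.
Column 3: 34 + 40 + 41 + 47 + 53 = 215.
Column 4: 51 + 32 + 38 + 44 + 50 = 215.
Column 5: 48 + 54 + 35 + 36 + 42 = 215.
Main diagonal: 45 + 43 + 41 + 44 + 42 = 215.
Anti-diagonal: 48 + 32 + 41 + 55 + 39 = 215.
All lines sum to 215.

Yes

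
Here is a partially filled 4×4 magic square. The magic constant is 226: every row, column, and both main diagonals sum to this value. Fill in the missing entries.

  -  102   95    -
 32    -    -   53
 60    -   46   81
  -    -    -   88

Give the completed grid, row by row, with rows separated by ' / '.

From row 3, 226 − (60 + 46 + 81) gives (3,2) = 39.
From column 4, 226 − (53 + 81 + 88) gives (1,4) = 4.
Row 1 must total 226; the given cells sum to 201, so (1,1) = 25.
From column 1, 226 − (25 + 32 + 60) gives (4,1) = 109.
Using main diagonal: 25 + 46 + 88 + ? → (2,2) = 226 − 159 = 67.
Anti-diagonal needs 226; the known cells sum to 152, so (2,3) = 74.
Column 2: 102 + 67 + 39 + ? = 226, so (4,2) = 18.
The remaining cell in column 3 is (4,3) = 226 − 215 = 11.

25 102 95 4 / 32 67 74 53 / 60 39 46 81 / 109 18 11 88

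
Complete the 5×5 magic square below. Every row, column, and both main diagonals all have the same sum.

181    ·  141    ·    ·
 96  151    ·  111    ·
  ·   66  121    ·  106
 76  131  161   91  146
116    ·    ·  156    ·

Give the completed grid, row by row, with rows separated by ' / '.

Row 4 is already complete: 76 + 131 + 161 + 91 + 146 = 605, so that is the magic constant.
Column 1 must total 605; the given cells sum to 469, so (3,1) = 136.
From main diagonal, 605 − (181 + 151 + 121 + 91) gives (5,5) = 61.
Anti-diagonal must total 605; the given cells sum to 479, so (1,5) = 126.
Row 3 must total 605; the given cells sum to 429, so (3,4) = 176.
From column 4, 605 − (111 + 176 + 91 + 156) gives (1,4) = 71.
Column 5: 126 + 106 + 146 + 61 + ? = 605, so (2,5) = 166.
The remaining cell in row 1 is (1,2) = 605 − 519 = 86.
Row 2: 96 + 151 + 111 + 166 + ? = 605, so (2,3) = 81.
Column 2 needs 605; the known cells sum to 434, so (5,2) = 171.
Using column 3: 141 + 81 + 121 + 161 + ? → (5,3) = 605 − 504 = 101.

181 86 141 71 126 / 96 151 81 111 166 / 136 66 121 176 106 / 76 131 161 91 146 / 116 171 101 156 61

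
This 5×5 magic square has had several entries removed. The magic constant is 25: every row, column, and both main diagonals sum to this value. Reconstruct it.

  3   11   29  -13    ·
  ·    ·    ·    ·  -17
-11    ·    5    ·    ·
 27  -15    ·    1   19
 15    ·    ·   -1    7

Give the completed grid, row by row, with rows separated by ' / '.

3 11 29 -13 -5 / -9 9 17 25 -17 / -11 -3 5 13 21 / 27 -15 -7 1 19 / 15 23 -19 -1 7

Row 1: 3 + 11 + 29 + (-13) + ? = 25, so (1,5) = -5.
Row 4: 27 + (-15) + 1 + 19 + ? = 25, so (4,3) = -7.
Column 1 needs 25; the known cells sum to 34, so (2,1) = -9.
From column 5, 25 − (-5 + (-17) + 19 + 7) gives (3,5) = 21.
Main diagonal needs 25; the known cells sum to 16, so (2,2) = 9.
Anti-diagonal needs 25; the known cells sum to 0, so (2,4) = 25.
From row 2, 25 − (-9 + 9 + 25 + (-17)) gives (2,3) = 17.
Column 3 needs 25; the known cells sum to 44, so (5,3) = -19.
Column 4 needs 25; the known cells sum to 12, so (3,4) = 13.
Using row 3: -11 + 5 + 13 + 21 + ? → (3,2) = 25 − 28 = -3.
Using row 5: 15 + (-19) + (-1) + 7 + ? → (5,2) = 25 − 2 = 23.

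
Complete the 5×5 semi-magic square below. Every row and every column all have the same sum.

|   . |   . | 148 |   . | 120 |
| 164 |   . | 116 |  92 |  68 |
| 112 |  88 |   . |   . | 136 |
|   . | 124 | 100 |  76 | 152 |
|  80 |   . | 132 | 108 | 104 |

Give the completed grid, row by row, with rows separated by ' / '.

96 72 148 144 120 / 164 140 116 92 68 / 112 88 84 160 136 / 128 124 100 76 152 / 80 156 132 108 104

Column 5 is already complete: 120 + 68 + 136 + 152 + 104 = 580, so that is the magic constant.
Row 2: 164 + 116 + 92 + 68 + ? = 580, so (2,2) = 140.
Row 4: 124 + 100 + 76 + 152 + ? = 580, so (4,1) = 128.
From row 5, 580 − (80 + 132 + 108 + 104) gives (5,2) = 156.
From column 1, 580 − (164 + 112 + 128 + 80) gives (1,1) = 96.
Column 2: 140 + 88 + 124 + 156 + ? = 580, so (1,2) = 72.
The remaining cell in column 3 is (3,3) = 580 − 496 = 84.
From row 1, 580 − (96 + 72 + 148 + 120) gives (1,4) = 144.
Row 3 needs 580; the known cells sum to 420, so (3,4) = 160.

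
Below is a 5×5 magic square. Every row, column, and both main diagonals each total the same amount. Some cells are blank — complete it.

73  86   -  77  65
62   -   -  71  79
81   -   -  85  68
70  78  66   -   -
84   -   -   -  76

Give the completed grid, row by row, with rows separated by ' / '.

73 86 69 77 65 / 62 75 83 71 79 / 81 64 72 85 68 / 70 78 66 74 82 / 84 67 80 63 76

Column 1 is already complete: 73 + 62 + 81 + 70 + 84 = 370, so that is the magic constant.
The remaining cell in row 1 is (1,3) = 370 − 301 = 69.
Column 5 needs 370; the known cells sum to 288, so (4,5) = 82.
Anti-diagonal needs 370; the known cells sum to 298, so (3,3) = 72.
Row 3 needs 370; the known cells sum to 306, so (3,2) = 64.
Row 4: 70 + 78 + 66 + 82 + ? = 370, so (4,4) = 74.
The remaining cell in column 4 is (5,4) = 370 − 307 = 63.
Main diagonal: 73 + 72 + 74 + 76 + ? = 370, so (2,2) = 75.
Row 2 needs 370; the known cells sum to 287, so (2,3) = 83.
Column 2: 86 + 75 + 64 + 78 + ? = 370, so (5,2) = 67.
Column 3: 69 + 83 + 72 + 66 + ? = 370, so (5,3) = 80.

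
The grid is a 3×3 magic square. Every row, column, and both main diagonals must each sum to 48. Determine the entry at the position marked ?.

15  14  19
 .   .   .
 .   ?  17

Column 3 must total 48; the given cells sum to 36, so (2,3) = 12.
The remaining cell in main diagonal is (2,2) = 48 − 32 = 16.
Anti-diagonal needs 48; the known cells sum to 35, so (3,1) = 13.
Row 2: 16 + 12 + ? = 48, so (2,1) = 20.
The remaining cell in row 3 is (3,2) = 48 − 30 = 18.

18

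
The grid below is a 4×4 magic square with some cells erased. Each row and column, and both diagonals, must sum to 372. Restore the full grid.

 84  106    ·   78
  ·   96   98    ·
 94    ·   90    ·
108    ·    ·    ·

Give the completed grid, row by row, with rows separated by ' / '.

84 106 104 78 / 86 96 98 92 / 94 88 90 100 / 108 82 80 102

Row 1 must total 372; the given cells sum to 268, so (1,3) = 104.
Using column 1: 84 + 94 + 108 + ? → (2,1) = 372 − 286 = 86.
Column 3 must total 372; the given cells sum to 292, so (4,3) = 80.
The remaining cell in main diagonal is (4,4) = 372 − 270 = 102.
Anti-diagonal: 78 + 98 + 108 + ? = 372, so (3,2) = 88.
Row 2 needs 372; the known cells sum to 280, so (2,4) = 92.
Row 3 needs 372; the known cells sum to 272, so (3,4) = 100.
Row 4 must total 372; the given cells sum to 290, so (4,2) = 82.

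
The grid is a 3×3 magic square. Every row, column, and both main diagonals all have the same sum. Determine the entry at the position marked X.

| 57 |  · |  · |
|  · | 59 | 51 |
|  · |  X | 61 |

Main diagonal is complete and sums to 177; that is the magic constant.
Row 2: 59 + 51 + ? = 177, so (2,1) = 67.
The remaining cell in column 1 is (3,1) = 177 − 124 = 53.
The remaining cell in column 3 is (1,3) = 177 − 112 = 65.
Row 1 needs 177; the known cells sum to 122, so (1,2) = 55.
Using row 3: 53 + 61 + ? → (3,2) = 177 − 114 = 63.

63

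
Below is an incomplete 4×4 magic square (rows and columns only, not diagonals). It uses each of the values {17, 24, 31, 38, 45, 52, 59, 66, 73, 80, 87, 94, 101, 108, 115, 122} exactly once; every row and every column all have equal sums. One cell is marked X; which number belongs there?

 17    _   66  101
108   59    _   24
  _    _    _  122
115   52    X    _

80

The 16 entries sum to 1112, so each line sums to 1112/4 = 278.
From row 1, 278 − (17 + 66 + 101) gives (1,2) = 94.
Using row 2: 108 + 59 + 24 + ? → (2,3) = 278 − 191 = 87.
Column 1 must total 278; the given cells sum to 240, so (3,1) = 38.
The remaining cell in column 2 is (3,2) = 278 − 205 = 73.
Using column 4: 101 + 24 + 122 + ? → (4,4) = 278 − 247 = 31.
Using row 3: 38 + 73 + 122 + ? → (3,3) = 278 − 233 = 45.
Row 4 needs 278; the known cells sum to 198, so (4,3) = 80.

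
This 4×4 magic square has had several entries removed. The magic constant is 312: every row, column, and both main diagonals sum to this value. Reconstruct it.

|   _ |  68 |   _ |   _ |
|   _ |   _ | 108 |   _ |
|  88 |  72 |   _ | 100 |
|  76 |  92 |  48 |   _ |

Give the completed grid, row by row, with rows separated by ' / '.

Row 3 needs 312; the known cells sum to 260, so (3,3) = 52.
The remaining cell in row 4 is (4,4) = 312 − 216 = 96.
The remaining cell in column 2 is (2,2) = 312 − 232 = 80.
Using column 3: 108 + 52 + 48 + ? → (1,3) = 312 − 208 = 104.
Main diagonal needs 312; the known cells sum to 228, so (1,1) = 84.
Anti-diagonal needs 312; the known cells sum to 256, so (1,4) = 56.
Using column 1: 84 + 88 + 76 + ? → (2,1) = 312 − 248 = 64.
The remaining cell in column 4 is (2,4) = 312 − 252 = 60.

84 68 104 56 / 64 80 108 60 / 88 72 52 100 / 76 92 48 96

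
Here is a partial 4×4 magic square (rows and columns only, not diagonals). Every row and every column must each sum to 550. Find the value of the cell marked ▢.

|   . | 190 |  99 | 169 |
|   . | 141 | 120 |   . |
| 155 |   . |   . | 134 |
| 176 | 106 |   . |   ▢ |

85

Row 1: 190 + 99 + 169 + ? = 550, so (1,1) = 92.
Column 1 must total 550; the given cells sum to 423, so (2,1) = 127.
Column 2 needs 550; the known cells sum to 437, so (3,2) = 113.
The remaining cell in row 2 is (2,4) = 550 − 388 = 162.
Row 3 needs 550; the known cells sum to 402, so (3,3) = 148.
Column 3 must total 550; the given cells sum to 367, so (4,3) = 183.
Column 4: 169 + 162 + 134 + ? = 550, so (4,4) = 85.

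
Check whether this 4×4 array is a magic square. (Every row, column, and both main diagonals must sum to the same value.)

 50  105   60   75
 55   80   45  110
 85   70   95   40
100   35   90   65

Row 1: 50 + 105 + 60 + 75 = 290.
Row 2: 55 + 80 + 45 + 110 = 290.
Row 3: 85 + 70 + 95 + 40 = 290.
Row 4: 100 + 35 + 90 + 65 = 290.
Column 1: 50 + 55 + 85 + 100 = 290.
Column 2: 105 + 80 + 70 + 35 = 290.
Column 3: 60 + 45 + 95 + 90 = 290.
Column 4: 75 + 110 + 40 + 65 = 290.
Main diagonal: 50 + 80 + 95 + 65 = 290.
Anti-diagonal: 75 + 45 + 70 + 100 = 290.
All lines sum to 290.

Yes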